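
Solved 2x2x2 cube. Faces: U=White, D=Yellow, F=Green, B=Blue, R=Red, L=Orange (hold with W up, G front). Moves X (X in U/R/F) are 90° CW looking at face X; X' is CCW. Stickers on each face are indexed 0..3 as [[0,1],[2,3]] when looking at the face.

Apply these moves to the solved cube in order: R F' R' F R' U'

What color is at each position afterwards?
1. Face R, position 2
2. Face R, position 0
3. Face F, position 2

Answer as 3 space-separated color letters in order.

After move 1 (R): R=RRRR U=WGWG F=GYGY D=YBYB B=WBWB
After move 2 (F'): F=YYGG U=WGRR R=BRYR D=OOYB L=OGOW
After move 3 (R'): R=RRBY U=WWRW F=YGGR D=OYYG B=BBOB
After move 4 (F): F=GYRG U=WWWG R=RRWY D=BRYG L=OOOY
After move 5 (R'): R=RYRW U=WOWB F=GWRG D=BYYG B=GBRB
After move 6 (U'): U=OBWW F=OORG R=GWRW B=RYRB L=GBOY
Query 1: R[2] = R
Query 2: R[0] = G
Query 3: F[2] = R

Answer: R G R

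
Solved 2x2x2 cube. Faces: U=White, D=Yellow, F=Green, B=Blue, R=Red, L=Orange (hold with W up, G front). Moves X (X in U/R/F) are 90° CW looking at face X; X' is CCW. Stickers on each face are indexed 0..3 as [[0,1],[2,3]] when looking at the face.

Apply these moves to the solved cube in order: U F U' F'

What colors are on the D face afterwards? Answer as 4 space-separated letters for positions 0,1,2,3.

After move 1 (U): U=WWWW F=RRGG R=BBRR B=OOBB L=GGOO
After move 2 (F): F=GRGR U=WWOG R=WBWR D=RBYY L=GYOY
After move 3 (U'): U=WGWO F=GYGR R=GRWR B=WBBB L=OOOY
After move 4 (F'): F=YRGG U=WGGW R=BRRR D=OYYY L=OOOW
Query: D face = OYYY

Answer: O Y Y Y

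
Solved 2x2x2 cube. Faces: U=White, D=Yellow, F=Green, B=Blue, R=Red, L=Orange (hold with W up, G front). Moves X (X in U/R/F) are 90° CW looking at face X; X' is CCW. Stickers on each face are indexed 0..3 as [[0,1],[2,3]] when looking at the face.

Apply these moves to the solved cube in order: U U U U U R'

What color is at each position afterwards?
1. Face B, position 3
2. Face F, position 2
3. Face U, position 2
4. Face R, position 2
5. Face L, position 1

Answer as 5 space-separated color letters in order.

Answer: B G W B G

Derivation:
After move 1 (U): U=WWWW F=RRGG R=BBRR B=OOBB L=GGOO
After move 2 (U): U=WWWW F=BBGG R=OORR B=GGBB L=RROO
After move 3 (U): U=WWWW F=OOGG R=GGRR B=RRBB L=BBOO
After move 4 (U): U=WWWW F=GGGG R=RRRR B=BBBB L=OOOO
After move 5 (U): U=WWWW F=RRGG R=BBRR B=OOBB L=GGOO
After move 6 (R'): R=BRBR U=WBWO F=RWGW D=YRYG B=YOYB
Query 1: B[3] = B
Query 2: F[2] = G
Query 3: U[2] = W
Query 4: R[2] = B
Query 5: L[1] = G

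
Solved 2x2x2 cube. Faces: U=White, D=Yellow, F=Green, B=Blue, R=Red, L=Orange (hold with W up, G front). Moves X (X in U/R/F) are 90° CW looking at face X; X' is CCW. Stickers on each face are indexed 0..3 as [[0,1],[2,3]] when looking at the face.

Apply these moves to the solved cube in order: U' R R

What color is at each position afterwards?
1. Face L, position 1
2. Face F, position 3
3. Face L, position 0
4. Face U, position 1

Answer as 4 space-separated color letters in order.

Answer: B R B Y

Derivation:
After move 1 (U'): U=WWWW F=OOGG R=GGRR B=RRBB L=BBOO
After move 2 (R): R=RGRG U=WOWG F=OYGY D=YBYR B=WRWB
After move 3 (R): R=RRGG U=WYWY F=OBGR D=YWYW B=GROB
Query 1: L[1] = B
Query 2: F[3] = R
Query 3: L[0] = B
Query 4: U[1] = Y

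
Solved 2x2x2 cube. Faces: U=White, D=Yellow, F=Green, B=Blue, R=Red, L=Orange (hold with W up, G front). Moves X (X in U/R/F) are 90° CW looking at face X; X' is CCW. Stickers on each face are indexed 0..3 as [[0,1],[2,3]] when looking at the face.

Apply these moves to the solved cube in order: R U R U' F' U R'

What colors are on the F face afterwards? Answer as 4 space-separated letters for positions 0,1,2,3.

After move 1 (R): R=RRRR U=WGWG F=GYGY D=YBYB B=WBWB
After move 2 (U): U=WWGG F=RRGY R=WBRR B=OOWB L=GYOO
After move 3 (R): R=RWRB U=WRGY F=RBGB D=YWYO B=GOWB
After move 4 (U'): U=RYWG F=GYGB R=RBRB B=RWWB L=GOOO
After move 5 (F'): F=YBGG U=RYRR R=WBYB D=OOYO L=GGOW
After move 6 (U): U=RRRY F=WBGG R=RWYB B=GGWB L=YBOW
After move 7 (R'): R=WBRY U=RWRG F=WRGY D=OBYG B=OGOB
Query: F face = WRGY

Answer: W R G Y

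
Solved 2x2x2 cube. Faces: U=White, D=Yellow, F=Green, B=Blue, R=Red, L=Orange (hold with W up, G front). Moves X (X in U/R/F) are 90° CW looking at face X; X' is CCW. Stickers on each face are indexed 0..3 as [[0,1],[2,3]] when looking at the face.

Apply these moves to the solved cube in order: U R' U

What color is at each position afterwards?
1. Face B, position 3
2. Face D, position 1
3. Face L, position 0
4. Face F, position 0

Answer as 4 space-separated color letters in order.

After move 1 (U): U=WWWW F=RRGG R=BBRR B=OOBB L=GGOO
After move 2 (R'): R=BRBR U=WBWO F=RWGW D=YRYG B=YOYB
After move 3 (U): U=WWOB F=BRGW R=YOBR B=GGYB L=RWOO
Query 1: B[3] = B
Query 2: D[1] = R
Query 3: L[0] = R
Query 4: F[0] = B

Answer: B R R B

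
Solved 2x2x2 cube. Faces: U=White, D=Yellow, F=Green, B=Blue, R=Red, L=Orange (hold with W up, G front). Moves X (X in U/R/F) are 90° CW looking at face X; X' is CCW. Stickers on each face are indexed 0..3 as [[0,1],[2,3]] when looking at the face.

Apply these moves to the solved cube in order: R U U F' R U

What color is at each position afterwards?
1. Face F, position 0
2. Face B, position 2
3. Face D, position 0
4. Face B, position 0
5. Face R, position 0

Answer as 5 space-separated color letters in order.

After move 1 (R): R=RRRR U=WGWG F=GYGY D=YBYB B=WBWB
After move 2 (U): U=WWGG F=RRGY R=WBRR B=OOWB L=GYOO
After move 3 (U): U=GWGW F=WBGY R=OORR B=GYWB L=RROO
After move 4 (F'): F=BYWG U=GWOR R=BOYR D=ROYB L=RWOG
After move 5 (R): R=YBRO U=GYOG F=BOWB D=RWYG B=RYWB
After move 6 (U): U=OGGY F=YBWB R=RYRO B=RWWB L=BOOG
Query 1: F[0] = Y
Query 2: B[2] = W
Query 3: D[0] = R
Query 4: B[0] = R
Query 5: R[0] = R

Answer: Y W R R R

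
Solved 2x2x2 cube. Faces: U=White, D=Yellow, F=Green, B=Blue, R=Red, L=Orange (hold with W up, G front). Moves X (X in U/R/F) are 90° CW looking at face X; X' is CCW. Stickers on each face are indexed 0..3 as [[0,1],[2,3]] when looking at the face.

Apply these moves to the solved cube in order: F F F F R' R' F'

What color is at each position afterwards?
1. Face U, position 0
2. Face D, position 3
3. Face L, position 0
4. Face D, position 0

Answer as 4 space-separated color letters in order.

After move 1 (F): F=GGGG U=WWOO R=WRWR D=RRYY L=OYOY
After move 2 (F): F=GGGG U=WWYY R=OROR D=WWYY L=OROR
After move 3 (F): F=GGGG U=WWRR R=YRYR D=OOYY L=OWOW
After move 4 (F): F=GGGG U=WWWW R=RRRR D=YYYY L=OOOO
After move 5 (R'): R=RRRR U=WBWB F=GWGW D=YGYG B=YBYB
After move 6 (R'): R=RRRR U=WYWY F=GBGB D=YWYW B=GBGB
After move 7 (F'): F=BBGG U=WYRR R=WRYR D=OOYW L=OYOW
Query 1: U[0] = W
Query 2: D[3] = W
Query 3: L[0] = O
Query 4: D[0] = O

Answer: W W O O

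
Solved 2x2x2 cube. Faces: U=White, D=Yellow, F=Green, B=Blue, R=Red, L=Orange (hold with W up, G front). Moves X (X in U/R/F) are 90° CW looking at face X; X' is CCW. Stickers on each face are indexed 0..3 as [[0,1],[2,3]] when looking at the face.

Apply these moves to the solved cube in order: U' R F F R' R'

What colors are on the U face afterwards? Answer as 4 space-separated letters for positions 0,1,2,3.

After move 1 (U'): U=WWWW F=OOGG R=GGRR B=RRBB L=BBOO
After move 2 (R): R=RGRG U=WOWG F=OYGY D=YBYR B=WRWB
After move 3 (F): F=GOYY U=WOOB R=WGGG D=RRYR L=BYOB
After move 4 (F): F=YGYO U=WOBY R=OGBG D=GWYR L=BROR
After move 5 (R'): R=GGOB U=WWBW F=YOYY D=GGYO B=RRWB
After move 6 (R'): R=GBGO U=WWBR F=YWYW D=GOYY B=ORGB
Query: U face = WWBR

Answer: W W B R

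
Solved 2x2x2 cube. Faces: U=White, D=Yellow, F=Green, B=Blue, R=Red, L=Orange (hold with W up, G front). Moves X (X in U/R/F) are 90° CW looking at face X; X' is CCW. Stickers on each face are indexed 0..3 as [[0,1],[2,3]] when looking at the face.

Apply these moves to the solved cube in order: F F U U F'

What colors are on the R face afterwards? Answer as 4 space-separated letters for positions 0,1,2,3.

Answer: W R W R

Derivation:
After move 1 (F): F=GGGG U=WWOO R=WRWR D=RRYY L=OYOY
After move 2 (F): F=GGGG U=WWYY R=OROR D=WWYY L=OROR
After move 3 (U): U=YWYW F=ORGG R=BBOR B=ORBB L=GGOR
After move 4 (U): U=YYWW F=BBGG R=OROR B=GGBB L=OROR
After move 5 (F'): F=BGBG U=YYOO R=WRWR D=RRYY L=OWOW
Query: R face = WRWR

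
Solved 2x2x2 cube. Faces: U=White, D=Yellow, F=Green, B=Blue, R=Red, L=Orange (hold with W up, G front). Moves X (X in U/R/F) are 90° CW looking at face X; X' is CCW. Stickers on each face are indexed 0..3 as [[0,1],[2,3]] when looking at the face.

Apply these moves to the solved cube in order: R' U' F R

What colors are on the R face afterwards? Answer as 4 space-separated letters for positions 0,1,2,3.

After move 1 (R'): R=RRRR U=WBWB F=GWGW D=YGYG B=YBYB
After move 2 (U'): U=BBWW F=OOGW R=GWRR B=RRYB L=YBOO
After move 3 (F): F=GOWO U=BBOB R=WWWR D=RGYG L=YYOG
After move 4 (R): R=WWRW U=BOOO F=GGWG D=RYYR B=BRBB
Query: R face = WWRW

Answer: W W R W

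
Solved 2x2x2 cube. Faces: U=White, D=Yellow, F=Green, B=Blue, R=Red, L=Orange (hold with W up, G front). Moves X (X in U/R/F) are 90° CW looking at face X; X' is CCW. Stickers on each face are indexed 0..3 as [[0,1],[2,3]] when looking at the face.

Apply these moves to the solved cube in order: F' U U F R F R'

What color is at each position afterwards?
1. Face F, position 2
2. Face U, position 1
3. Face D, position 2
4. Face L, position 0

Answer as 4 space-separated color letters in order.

Answer: Y R Y Y

Derivation:
After move 1 (F'): F=GGGG U=WWRR R=YRYR D=OOYY L=OWOW
After move 2 (U): U=RWRW F=YRGG R=BBYR B=OWBB L=GGOW
After move 3 (U): U=RRWW F=BBGG R=OWYR B=GGBB L=YROW
After move 4 (F): F=GBGB U=RRWR R=WWWR D=YOYY L=YOOO
After move 5 (R): R=WWRW U=RBWB F=GOGY D=YBYG B=RGRB
After move 6 (F): F=GGYO U=RBOO R=WWBW D=RWYG L=YYOB
After move 7 (R'): R=WWWB U=RROR F=GBYO D=RGYO B=GGWB
Query 1: F[2] = Y
Query 2: U[1] = R
Query 3: D[2] = Y
Query 4: L[0] = Y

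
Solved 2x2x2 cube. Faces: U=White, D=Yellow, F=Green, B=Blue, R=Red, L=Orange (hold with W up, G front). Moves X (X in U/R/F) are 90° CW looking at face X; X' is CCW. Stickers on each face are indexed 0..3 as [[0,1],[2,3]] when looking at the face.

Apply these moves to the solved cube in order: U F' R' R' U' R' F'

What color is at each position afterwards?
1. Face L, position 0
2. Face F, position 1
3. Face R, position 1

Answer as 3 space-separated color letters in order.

After move 1 (U): U=WWWW F=RRGG R=BBRR B=OOBB L=GGOO
After move 2 (F'): F=RGRG U=WWBR R=YBYR D=GOYY L=GWOW
After move 3 (R'): R=BRYY U=WBBO F=RWRR D=GGYG B=YOOB
After move 4 (R'): R=RYBY U=WOBY F=RBRO D=GWYR B=GOGB
After move 5 (U'): U=OYWB F=GWRO R=RBBY B=RYGB L=GOOW
After move 6 (R'): R=BYRB U=OGWR F=GYRB D=GWYO B=RYWB
After move 7 (F'): F=YBGR U=OGBR R=WYGB D=OWYO L=GROW
Query 1: L[0] = G
Query 2: F[1] = B
Query 3: R[1] = Y

Answer: G B Y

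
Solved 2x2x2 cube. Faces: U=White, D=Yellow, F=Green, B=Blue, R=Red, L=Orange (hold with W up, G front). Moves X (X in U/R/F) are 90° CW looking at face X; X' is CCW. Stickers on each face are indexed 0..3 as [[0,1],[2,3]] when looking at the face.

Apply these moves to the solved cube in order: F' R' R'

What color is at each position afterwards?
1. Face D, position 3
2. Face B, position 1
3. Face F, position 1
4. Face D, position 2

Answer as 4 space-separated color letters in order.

Answer: R B B Y

Derivation:
After move 1 (F'): F=GGGG U=WWRR R=YRYR D=OOYY L=OWOW
After move 2 (R'): R=RRYY U=WBRB F=GWGR D=OGYG B=YBOB
After move 3 (R'): R=RYRY U=WORY F=GBGB D=OWYR B=GBGB
Query 1: D[3] = R
Query 2: B[1] = B
Query 3: F[1] = B
Query 4: D[2] = Y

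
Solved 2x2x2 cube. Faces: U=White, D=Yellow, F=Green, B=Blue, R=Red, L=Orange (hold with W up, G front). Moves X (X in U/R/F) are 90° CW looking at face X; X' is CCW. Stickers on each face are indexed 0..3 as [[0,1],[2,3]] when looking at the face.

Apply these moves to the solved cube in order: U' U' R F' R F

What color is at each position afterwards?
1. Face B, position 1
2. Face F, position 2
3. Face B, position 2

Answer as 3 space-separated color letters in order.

Answer: G G B

Derivation:
After move 1 (U'): U=WWWW F=OOGG R=GGRR B=RRBB L=BBOO
After move 2 (U'): U=WWWW F=BBGG R=OORR B=GGBB L=RROO
After move 3 (R): R=RORO U=WBWG F=BYGY D=YBYG B=WGWB
After move 4 (F'): F=YYBG U=WBRR R=BOYO D=ROYG L=RGOW
After move 5 (R): R=YBOO U=WYRG F=YOBG D=RWYW B=RGBB
After move 6 (F): F=BYGO U=WYWG R=RBGO D=OYYW L=RROW
Query 1: B[1] = G
Query 2: F[2] = G
Query 3: B[2] = B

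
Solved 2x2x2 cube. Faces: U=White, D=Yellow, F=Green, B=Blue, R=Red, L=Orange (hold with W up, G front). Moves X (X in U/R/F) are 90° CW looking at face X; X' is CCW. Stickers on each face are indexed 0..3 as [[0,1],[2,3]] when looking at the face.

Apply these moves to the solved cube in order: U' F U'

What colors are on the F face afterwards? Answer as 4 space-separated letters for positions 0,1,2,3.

Answer: B Y G O

Derivation:
After move 1 (U'): U=WWWW F=OOGG R=GGRR B=RRBB L=BBOO
After move 2 (F): F=GOGO U=WWOB R=WGWR D=RGYY L=BYOY
After move 3 (U'): U=WBWO F=BYGO R=GOWR B=WGBB L=RROY
Query: F face = BYGO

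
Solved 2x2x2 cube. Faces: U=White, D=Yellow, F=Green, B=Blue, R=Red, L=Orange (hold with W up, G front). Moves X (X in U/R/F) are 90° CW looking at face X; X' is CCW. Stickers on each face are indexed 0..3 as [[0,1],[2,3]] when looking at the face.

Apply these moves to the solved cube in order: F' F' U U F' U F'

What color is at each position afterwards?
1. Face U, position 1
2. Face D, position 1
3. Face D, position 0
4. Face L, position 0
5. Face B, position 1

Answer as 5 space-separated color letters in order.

Answer: Y W G B W

Derivation:
After move 1 (F'): F=GGGG U=WWRR R=YRYR D=OOYY L=OWOW
After move 2 (F'): F=GGGG U=WWYY R=OROR D=WWYY L=OROR
After move 3 (U): U=YWYW F=ORGG R=BBOR B=ORBB L=GGOR
After move 4 (U): U=YYWW F=BBGG R=OROR B=GGBB L=OROR
After move 5 (F'): F=BGBG U=YYOO R=WRWR D=RRYY L=OWOW
After move 6 (U): U=OYOY F=WRBG R=GGWR B=OWBB L=BGOW
After move 7 (F'): F=RGWB U=OYGW R=RGRR D=GWYY L=BYOO
Query 1: U[1] = Y
Query 2: D[1] = W
Query 3: D[0] = G
Query 4: L[0] = B
Query 5: B[1] = W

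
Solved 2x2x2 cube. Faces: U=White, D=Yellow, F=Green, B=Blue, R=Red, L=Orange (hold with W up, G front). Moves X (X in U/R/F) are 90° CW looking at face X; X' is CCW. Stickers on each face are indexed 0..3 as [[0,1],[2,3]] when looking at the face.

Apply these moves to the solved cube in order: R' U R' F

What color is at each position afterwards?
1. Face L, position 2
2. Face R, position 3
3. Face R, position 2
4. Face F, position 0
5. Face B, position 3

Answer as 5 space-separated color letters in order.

After move 1 (R'): R=RRRR U=WBWB F=GWGW D=YGYG B=YBYB
After move 2 (U): U=WWBB F=RRGW R=YBRR B=OOYB L=GWOO
After move 3 (R'): R=BRYR U=WYBO F=RWGB D=YRYW B=GOGB
After move 4 (F): F=GRBW U=WYOW R=BROR D=YBYW L=GYOR
Query 1: L[2] = O
Query 2: R[3] = R
Query 3: R[2] = O
Query 4: F[0] = G
Query 5: B[3] = B

Answer: O R O G B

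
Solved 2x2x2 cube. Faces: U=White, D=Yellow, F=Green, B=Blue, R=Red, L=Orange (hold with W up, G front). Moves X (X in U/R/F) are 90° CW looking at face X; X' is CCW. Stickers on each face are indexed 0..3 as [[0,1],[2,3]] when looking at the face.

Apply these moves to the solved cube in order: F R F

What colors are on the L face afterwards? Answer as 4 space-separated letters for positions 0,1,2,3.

Answer: O R O B

Derivation:
After move 1 (F): F=GGGG U=WWOO R=WRWR D=RRYY L=OYOY
After move 2 (R): R=WWRR U=WGOG F=GRGY D=RBYB B=OBWB
After move 3 (F): F=GGYR U=WGYY R=OWGR D=RWYB L=OROB
Query: L face = OROB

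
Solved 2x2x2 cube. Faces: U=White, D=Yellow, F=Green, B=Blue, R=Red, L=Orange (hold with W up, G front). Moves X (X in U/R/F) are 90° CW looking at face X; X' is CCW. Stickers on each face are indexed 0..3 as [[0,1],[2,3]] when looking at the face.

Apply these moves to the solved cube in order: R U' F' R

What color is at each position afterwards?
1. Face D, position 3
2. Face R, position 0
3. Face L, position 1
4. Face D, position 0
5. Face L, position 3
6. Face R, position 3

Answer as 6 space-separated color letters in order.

Answer: R Y W B W Y

Derivation:
After move 1 (R): R=RRRR U=WGWG F=GYGY D=YBYB B=WBWB
After move 2 (U'): U=GGWW F=OOGY R=GYRR B=RRWB L=WBOO
After move 3 (F'): F=OYOG U=GGGR R=BYYR D=BOYB L=WWOW
After move 4 (R): R=YBRY U=GYGG F=OOOB D=BWYR B=RRGB
Query 1: D[3] = R
Query 2: R[0] = Y
Query 3: L[1] = W
Query 4: D[0] = B
Query 5: L[3] = W
Query 6: R[3] = Y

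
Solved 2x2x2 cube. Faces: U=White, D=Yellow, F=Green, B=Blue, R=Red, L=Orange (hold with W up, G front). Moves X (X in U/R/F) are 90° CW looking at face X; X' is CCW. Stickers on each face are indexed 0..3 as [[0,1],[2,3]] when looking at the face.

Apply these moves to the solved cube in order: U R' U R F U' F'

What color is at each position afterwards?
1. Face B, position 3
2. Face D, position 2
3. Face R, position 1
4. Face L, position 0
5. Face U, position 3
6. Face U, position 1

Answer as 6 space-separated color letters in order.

Answer: B Y B B W W

Derivation:
After move 1 (U): U=WWWW F=RRGG R=BBRR B=OOBB L=GGOO
After move 2 (R'): R=BRBR U=WBWO F=RWGW D=YRYG B=YOYB
After move 3 (U): U=WWOB F=BRGW R=YOBR B=GGYB L=RWOO
After move 4 (R): R=BYRO U=WROW F=BRGG D=YYYG B=BGWB
After move 5 (F): F=GBGR U=WROW R=OYWO D=RBYG L=RYOY
After move 6 (U'): U=RWWO F=RYGR R=GBWO B=OYWB L=BGOY
After move 7 (F'): F=YRRG U=RWGW R=BBRO D=GYYG L=BOOW
Query 1: B[3] = B
Query 2: D[2] = Y
Query 3: R[1] = B
Query 4: L[0] = B
Query 5: U[3] = W
Query 6: U[1] = W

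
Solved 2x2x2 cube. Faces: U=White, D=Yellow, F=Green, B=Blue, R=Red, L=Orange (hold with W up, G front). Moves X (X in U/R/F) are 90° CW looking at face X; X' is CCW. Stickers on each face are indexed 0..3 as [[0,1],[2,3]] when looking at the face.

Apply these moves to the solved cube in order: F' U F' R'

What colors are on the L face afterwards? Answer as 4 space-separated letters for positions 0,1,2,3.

After move 1 (F'): F=GGGG U=WWRR R=YRYR D=OOYY L=OWOW
After move 2 (U): U=RWRW F=YRGG R=BBYR B=OWBB L=GGOW
After move 3 (F'): F=RGYG U=RWBY R=OBOR D=GWYY L=GWOR
After move 4 (R'): R=BROO U=RBBO F=RWYY D=GGYG B=YWWB
Query: L face = GWOR

Answer: G W O R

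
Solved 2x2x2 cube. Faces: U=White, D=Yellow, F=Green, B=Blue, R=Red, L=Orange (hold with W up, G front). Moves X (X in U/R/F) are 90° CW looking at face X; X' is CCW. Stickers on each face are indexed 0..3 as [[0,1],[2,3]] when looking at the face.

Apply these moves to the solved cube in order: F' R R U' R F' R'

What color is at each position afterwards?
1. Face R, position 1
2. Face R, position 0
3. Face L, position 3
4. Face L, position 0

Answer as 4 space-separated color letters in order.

After move 1 (F'): F=GGGG U=WWRR R=YRYR D=OOYY L=OWOW
After move 2 (R): R=YYRR U=WGRG F=GOGY D=OBYB B=RBWB
After move 3 (R): R=RYRY U=WORY F=GBGB D=OWYR B=GBGB
After move 4 (U'): U=OYWR F=OWGB R=GBRY B=RYGB L=GBOW
After move 5 (R): R=RGYB U=OWWB F=OWGR D=OGYR B=RYYB
After move 6 (F'): F=WROG U=OWRY R=GGOB D=BWYR L=GBOW
After move 7 (R'): R=GBGO U=OYRR F=WWOY D=BRYG B=RYWB
Query 1: R[1] = B
Query 2: R[0] = G
Query 3: L[3] = W
Query 4: L[0] = G

Answer: B G W G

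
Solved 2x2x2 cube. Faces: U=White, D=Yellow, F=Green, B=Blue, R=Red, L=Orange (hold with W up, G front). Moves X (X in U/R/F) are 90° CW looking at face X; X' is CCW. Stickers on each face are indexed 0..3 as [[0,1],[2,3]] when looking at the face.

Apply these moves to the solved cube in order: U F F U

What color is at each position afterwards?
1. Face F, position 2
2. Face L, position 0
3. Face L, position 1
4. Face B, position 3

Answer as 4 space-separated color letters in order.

Answer: R G G B

Derivation:
After move 1 (U): U=WWWW F=RRGG R=BBRR B=OOBB L=GGOO
After move 2 (F): F=GRGR U=WWOG R=WBWR D=RBYY L=GYOY
After move 3 (F): F=GGRR U=WWYY R=OBGR D=WWYY L=GROB
After move 4 (U): U=YWYW F=OBRR R=OOGR B=GRBB L=GGOB
Query 1: F[2] = R
Query 2: L[0] = G
Query 3: L[1] = G
Query 4: B[3] = B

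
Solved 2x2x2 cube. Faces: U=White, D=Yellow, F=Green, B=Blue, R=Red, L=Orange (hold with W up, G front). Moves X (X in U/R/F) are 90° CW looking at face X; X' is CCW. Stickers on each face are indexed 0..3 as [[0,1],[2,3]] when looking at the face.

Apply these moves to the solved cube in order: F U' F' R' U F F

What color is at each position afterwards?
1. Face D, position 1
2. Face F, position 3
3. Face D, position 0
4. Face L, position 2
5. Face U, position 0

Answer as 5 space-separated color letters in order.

Answer: W G B O G

Derivation:
After move 1 (F): F=GGGG U=WWOO R=WRWR D=RRYY L=OYOY
After move 2 (U'): U=WOWO F=OYGG R=GGWR B=WRBB L=BBOY
After move 3 (F'): F=YGOG U=WOGW R=RGRR D=BYYY L=BOOW
After move 4 (R'): R=GRRR U=WBGW F=YOOW D=BGYG B=YRYB
After move 5 (U): U=GWWB F=GROW R=YRRR B=BOYB L=YOOW
After move 6 (F): F=OGWR U=GWWO R=WRBR D=RYYG L=YBOG
After move 7 (F): F=WORG U=GWGB R=WROR D=BWYG L=YROY
Query 1: D[1] = W
Query 2: F[3] = G
Query 3: D[0] = B
Query 4: L[2] = O
Query 5: U[0] = G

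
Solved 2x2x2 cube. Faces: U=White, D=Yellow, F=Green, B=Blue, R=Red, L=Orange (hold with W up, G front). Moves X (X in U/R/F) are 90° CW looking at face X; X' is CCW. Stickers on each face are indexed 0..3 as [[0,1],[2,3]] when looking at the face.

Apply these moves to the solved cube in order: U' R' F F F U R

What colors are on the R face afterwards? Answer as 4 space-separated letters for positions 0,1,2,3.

After move 1 (U'): U=WWWW F=OOGG R=GGRR B=RRBB L=BBOO
After move 2 (R'): R=GRGR U=WBWR F=OWGW D=YOYG B=YRYB
After move 3 (F): F=GOWW U=WBOB R=WRRR D=GGYG L=BYOO
After move 4 (F): F=WGWO U=WBOY R=ORBR D=RWYG L=BGOG
After move 5 (F): F=WWOG U=WBGG R=ORYR D=BOYG L=BROW
After move 6 (U): U=GWGB F=OROG R=YRYR B=BRYB L=WWOW
After move 7 (R): R=YYRR U=GRGG F=OOOG D=BYYB B=BRWB
Query: R face = YYRR

Answer: Y Y R R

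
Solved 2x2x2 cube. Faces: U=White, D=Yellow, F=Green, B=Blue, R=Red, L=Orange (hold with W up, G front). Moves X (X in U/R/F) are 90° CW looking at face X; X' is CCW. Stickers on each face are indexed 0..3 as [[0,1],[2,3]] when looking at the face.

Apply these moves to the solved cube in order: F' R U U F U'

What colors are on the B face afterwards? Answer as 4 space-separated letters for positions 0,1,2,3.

Answer: G W W B

Derivation:
After move 1 (F'): F=GGGG U=WWRR R=YRYR D=OOYY L=OWOW
After move 2 (R): R=YYRR U=WGRG F=GOGY D=OBYB B=RBWB
After move 3 (U): U=RWGG F=YYGY R=RBRR B=OWWB L=GOOW
After move 4 (U): U=GRGW F=RBGY R=OWRR B=GOWB L=YYOW
After move 5 (F): F=GRYB U=GRWY R=GWWR D=ROYB L=YOOB
After move 6 (U'): U=RYGW F=YOYB R=GRWR B=GWWB L=GOOB
Query: B face = GWWB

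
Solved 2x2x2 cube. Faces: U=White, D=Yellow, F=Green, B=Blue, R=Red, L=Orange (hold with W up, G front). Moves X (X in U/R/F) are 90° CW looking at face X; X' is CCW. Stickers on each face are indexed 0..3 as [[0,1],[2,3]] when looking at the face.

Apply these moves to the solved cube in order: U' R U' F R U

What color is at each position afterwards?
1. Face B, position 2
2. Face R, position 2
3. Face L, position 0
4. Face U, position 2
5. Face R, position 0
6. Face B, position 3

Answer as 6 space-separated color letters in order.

Answer: G G G B R B

Derivation:
After move 1 (U'): U=WWWW F=OOGG R=GGRR B=RRBB L=BBOO
After move 2 (R): R=RGRG U=WOWG F=OYGY D=YBYR B=WRWB
After move 3 (U'): U=OGWW F=BBGY R=OYRG B=RGWB L=WROO
After move 4 (F): F=GBYB U=OGOR R=WYWG D=ROYR L=WYOB
After move 5 (R): R=WWGY U=OBOB F=GOYR D=RWYR B=RGGB
After move 6 (U): U=OOBB F=WWYR R=RGGY B=WYGB L=GOOB
Query 1: B[2] = G
Query 2: R[2] = G
Query 3: L[0] = G
Query 4: U[2] = B
Query 5: R[0] = R
Query 6: B[3] = B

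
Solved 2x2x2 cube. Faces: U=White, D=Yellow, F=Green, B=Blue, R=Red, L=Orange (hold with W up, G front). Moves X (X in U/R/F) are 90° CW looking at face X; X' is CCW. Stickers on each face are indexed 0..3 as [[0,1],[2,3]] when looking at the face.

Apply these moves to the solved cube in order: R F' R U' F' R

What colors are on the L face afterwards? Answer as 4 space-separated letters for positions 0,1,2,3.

After move 1 (R): R=RRRR U=WGWG F=GYGY D=YBYB B=WBWB
After move 2 (F'): F=YYGG U=WGRR R=BRYR D=OOYB L=OGOW
After move 3 (R): R=YBRR U=WYRG F=YOGB D=OWYW B=RBGB
After move 4 (U'): U=YGWR F=OGGB R=YORR B=YBGB L=RBOW
After move 5 (F'): F=GBOG U=YGYR R=WOOR D=BWYW L=RROW
After move 6 (R): R=OWRO U=YBYG F=GWOW D=BGYY B=RBGB
Query: L face = RROW

Answer: R R O W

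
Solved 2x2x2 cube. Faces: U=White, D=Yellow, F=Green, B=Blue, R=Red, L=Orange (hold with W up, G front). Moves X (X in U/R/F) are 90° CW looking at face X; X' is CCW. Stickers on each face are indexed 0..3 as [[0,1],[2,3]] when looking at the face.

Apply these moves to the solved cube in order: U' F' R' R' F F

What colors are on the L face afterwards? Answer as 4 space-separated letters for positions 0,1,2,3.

Answer: B G O R

Derivation:
After move 1 (U'): U=WWWW F=OOGG R=GGRR B=RRBB L=BBOO
After move 2 (F'): F=OGOG U=WWGR R=YGYR D=BOYY L=BWOW
After move 3 (R'): R=GRYY U=WBGR F=OWOR D=BGYG B=YROB
After move 4 (R'): R=RYGY U=WOGY F=OBOR D=BWYR B=GRGB
After move 5 (F): F=OORB U=WOWW R=GYYY D=GRYR L=BBOW
After move 6 (F): F=ROBO U=WOWB R=WYWY D=YGYR L=BGOR
Query: L face = BGOR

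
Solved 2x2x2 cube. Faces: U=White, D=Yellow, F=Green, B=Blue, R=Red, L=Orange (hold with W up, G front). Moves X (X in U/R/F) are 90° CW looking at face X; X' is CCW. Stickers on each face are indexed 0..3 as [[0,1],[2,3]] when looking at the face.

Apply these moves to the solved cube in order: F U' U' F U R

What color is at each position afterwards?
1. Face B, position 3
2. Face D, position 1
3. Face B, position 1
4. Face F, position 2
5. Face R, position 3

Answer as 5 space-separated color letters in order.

Answer: B B R G G

Derivation:
After move 1 (F): F=GGGG U=WWOO R=WRWR D=RRYY L=OYOY
After move 2 (U'): U=WOWO F=OYGG R=GGWR B=WRBB L=BBOY
After move 3 (U'): U=OOWW F=BBGG R=OYWR B=GGBB L=WROY
After move 4 (F): F=GBGB U=OOYR R=WYWR D=WOYY L=WROR
After move 5 (U): U=YORO F=WYGB R=GGWR B=WRBB L=GBOR
After move 6 (R): R=WGRG U=YYRB F=WOGY D=WBYW B=OROB
Query 1: B[3] = B
Query 2: D[1] = B
Query 3: B[1] = R
Query 4: F[2] = G
Query 5: R[3] = G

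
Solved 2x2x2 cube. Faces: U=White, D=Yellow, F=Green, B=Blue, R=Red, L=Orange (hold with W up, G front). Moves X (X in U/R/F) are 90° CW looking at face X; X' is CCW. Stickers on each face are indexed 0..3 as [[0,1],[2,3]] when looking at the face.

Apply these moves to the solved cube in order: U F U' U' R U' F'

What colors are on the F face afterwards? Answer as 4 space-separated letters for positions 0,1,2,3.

Answer: B Y W G

Derivation:
After move 1 (U): U=WWWW F=RRGG R=BBRR B=OOBB L=GGOO
After move 2 (F): F=GRGR U=WWOG R=WBWR D=RBYY L=GYOY
After move 3 (U'): U=WGWO F=GYGR R=GRWR B=WBBB L=OOOY
After move 4 (U'): U=GOWW F=OOGR R=GYWR B=GRBB L=WBOY
After move 5 (R): R=WGRY U=GOWR F=OBGY D=RBYG B=WROB
After move 6 (U'): U=ORGW F=WBGY R=OBRY B=WGOB L=WROY
After move 7 (F'): F=BYWG U=OROR R=BBRY D=RYYG L=WWOG
Query: F face = BYWG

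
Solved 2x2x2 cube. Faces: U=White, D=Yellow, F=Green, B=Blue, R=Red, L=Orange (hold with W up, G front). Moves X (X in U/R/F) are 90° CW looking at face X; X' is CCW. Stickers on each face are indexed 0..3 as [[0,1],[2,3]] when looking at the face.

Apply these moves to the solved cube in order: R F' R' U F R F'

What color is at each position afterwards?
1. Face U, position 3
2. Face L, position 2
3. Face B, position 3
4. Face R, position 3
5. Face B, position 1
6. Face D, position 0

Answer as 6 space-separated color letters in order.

Answer: Y O B B G O

Derivation:
After move 1 (R): R=RRRR U=WGWG F=GYGY D=YBYB B=WBWB
After move 2 (F'): F=YYGG U=WGRR R=BRYR D=OOYB L=OGOW
After move 3 (R'): R=RRBY U=WWRW F=YGGR D=OYYG B=BBOB
After move 4 (U): U=RWWW F=RRGR R=BBBY B=OGOB L=YGOW
After move 5 (F): F=GRRR U=RWWG R=WBWY D=BBYG L=YOOY
After move 6 (R): R=WWYB U=RRWR F=GBRG D=BOYO B=GGWB
After move 7 (F'): F=BGGR U=RRWY R=OWBB D=OYYO L=YROW
Query 1: U[3] = Y
Query 2: L[2] = O
Query 3: B[3] = B
Query 4: R[3] = B
Query 5: B[1] = G
Query 6: D[0] = O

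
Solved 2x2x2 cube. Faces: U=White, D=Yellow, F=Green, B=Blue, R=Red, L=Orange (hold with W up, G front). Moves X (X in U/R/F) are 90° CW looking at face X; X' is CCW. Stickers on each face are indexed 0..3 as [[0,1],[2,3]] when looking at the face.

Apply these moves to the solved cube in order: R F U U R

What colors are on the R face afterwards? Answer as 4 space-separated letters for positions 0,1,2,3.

After move 1 (R): R=RRRR U=WGWG F=GYGY D=YBYB B=WBWB
After move 2 (F): F=GGYY U=WGOO R=WRGR D=RRYB L=OYOB
After move 3 (U): U=OWOG F=WRYY R=WBGR B=OYWB L=GGOB
After move 4 (U): U=OOGW F=WBYY R=OYGR B=GGWB L=WROB
After move 5 (R): R=GORY U=OBGY F=WRYB D=RWYG B=WGOB
Query: R face = GORY

Answer: G O R Y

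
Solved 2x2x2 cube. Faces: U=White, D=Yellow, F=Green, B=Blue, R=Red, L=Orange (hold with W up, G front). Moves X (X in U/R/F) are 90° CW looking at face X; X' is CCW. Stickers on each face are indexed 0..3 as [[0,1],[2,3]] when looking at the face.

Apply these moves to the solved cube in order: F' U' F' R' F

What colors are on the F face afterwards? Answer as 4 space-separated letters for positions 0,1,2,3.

After move 1 (F'): F=GGGG U=WWRR R=YRYR D=OOYY L=OWOW
After move 2 (U'): U=WRWR F=OWGG R=GGYR B=YRBB L=BBOW
After move 3 (F'): F=WGOG U=WRGY R=OGOR D=BWYY L=BROW
After move 4 (R'): R=GROO U=WBGY F=WROY D=BGYG B=YRWB
After move 5 (F): F=OWYR U=WBWR R=GRYO D=OGYG L=BBOG
Query: F face = OWYR

Answer: O W Y R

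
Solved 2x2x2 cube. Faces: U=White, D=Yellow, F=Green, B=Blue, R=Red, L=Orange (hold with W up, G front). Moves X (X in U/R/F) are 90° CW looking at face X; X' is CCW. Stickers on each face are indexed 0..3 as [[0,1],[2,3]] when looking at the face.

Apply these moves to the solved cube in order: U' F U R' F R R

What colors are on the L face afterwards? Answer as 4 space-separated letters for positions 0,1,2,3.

Answer: G R O G

Derivation:
After move 1 (U'): U=WWWW F=OOGG R=GGRR B=RRBB L=BBOO
After move 2 (F): F=GOGO U=WWOB R=WGWR D=RGYY L=BYOY
After move 3 (U): U=OWBW F=WGGO R=RRWR B=BYBB L=GOOY
After move 4 (R'): R=RRRW U=OBBB F=WWGW D=RGYO B=YYGB
After move 5 (F): F=GWWW U=OBYO R=BRBW D=RRYO L=GROG
After move 6 (R): R=BBWR U=OWYW F=GRWO D=RGYY B=OYBB
After move 7 (R): R=WBRB U=ORYO F=GGWY D=RBYO B=WYWB
Query: L face = GROG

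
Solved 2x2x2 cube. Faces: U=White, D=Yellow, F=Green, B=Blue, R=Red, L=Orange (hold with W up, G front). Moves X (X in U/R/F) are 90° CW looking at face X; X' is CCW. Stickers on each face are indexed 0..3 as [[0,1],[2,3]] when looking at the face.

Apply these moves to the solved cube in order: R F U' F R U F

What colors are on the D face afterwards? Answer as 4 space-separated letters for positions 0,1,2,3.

Answer: R B Y W

Derivation:
After move 1 (R): R=RRRR U=WGWG F=GYGY D=YBYB B=WBWB
After move 2 (F): F=GGYY U=WGOO R=WRGR D=RRYB L=OYOB
After move 3 (U'): U=GOWO F=OYYY R=GGGR B=WRWB L=WBOB
After move 4 (F): F=YOYY U=GOBB R=WGOR D=GGYB L=WROR
After move 5 (R): R=OWRG U=GOBY F=YGYB D=GWYW B=BROB
After move 6 (U): U=BGYO F=OWYB R=BRRG B=WROB L=YGOR
After move 7 (F): F=YOBW U=BGRG R=YROG D=RBYW L=YGOW
Query: D face = RBYW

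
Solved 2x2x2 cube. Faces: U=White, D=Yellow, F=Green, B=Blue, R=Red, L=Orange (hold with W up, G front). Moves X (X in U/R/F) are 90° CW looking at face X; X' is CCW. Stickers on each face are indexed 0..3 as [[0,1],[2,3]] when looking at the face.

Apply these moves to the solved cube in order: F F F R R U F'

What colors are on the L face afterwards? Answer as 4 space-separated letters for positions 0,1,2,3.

After move 1 (F): F=GGGG U=WWOO R=WRWR D=RRYY L=OYOY
After move 2 (F): F=GGGG U=WWYY R=OROR D=WWYY L=OROR
After move 3 (F): F=GGGG U=WWRR R=YRYR D=OOYY L=OWOW
After move 4 (R): R=YYRR U=WGRG F=GOGY D=OBYB B=RBWB
After move 5 (R): R=RYRY U=WORY F=GBGB D=OWYR B=GBGB
After move 6 (U): U=RWYO F=RYGB R=GBRY B=OWGB L=GBOW
After move 7 (F'): F=YBRG U=RWGR R=WBOY D=BWYR L=GOOY
Query: L face = GOOY

Answer: G O O Y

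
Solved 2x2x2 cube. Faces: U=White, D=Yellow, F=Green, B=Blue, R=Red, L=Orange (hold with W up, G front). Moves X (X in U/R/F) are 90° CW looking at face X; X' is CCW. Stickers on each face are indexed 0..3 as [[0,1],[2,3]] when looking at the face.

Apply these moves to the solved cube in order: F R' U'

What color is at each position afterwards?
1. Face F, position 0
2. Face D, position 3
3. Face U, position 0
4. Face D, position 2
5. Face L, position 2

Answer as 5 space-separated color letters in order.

Answer: O G B Y O

Derivation:
After move 1 (F): F=GGGG U=WWOO R=WRWR D=RRYY L=OYOY
After move 2 (R'): R=RRWW U=WBOB F=GWGO D=RGYG B=YBRB
After move 3 (U'): U=BBWO F=OYGO R=GWWW B=RRRB L=YBOY
Query 1: F[0] = O
Query 2: D[3] = G
Query 3: U[0] = B
Query 4: D[2] = Y
Query 5: L[2] = O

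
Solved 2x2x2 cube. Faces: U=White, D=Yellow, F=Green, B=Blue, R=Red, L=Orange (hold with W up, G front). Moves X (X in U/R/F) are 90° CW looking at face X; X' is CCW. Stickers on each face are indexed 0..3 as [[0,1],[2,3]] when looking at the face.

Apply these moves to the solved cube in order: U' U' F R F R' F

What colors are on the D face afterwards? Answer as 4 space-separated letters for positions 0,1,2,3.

After move 1 (U'): U=WWWW F=OOGG R=GGRR B=RRBB L=BBOO
After move 2 (U'): U=WWWW F=BBGG R=OORR B=GGBB L=RROO
After move 3 (F): F=GBGB U=WWOR R=WOWR D=ROYY L=RYOY
After move 4 (R): R=WWRO U=WBOB F=GOGY D=RBYG B=RGWB
After move 5 (F): F=GGYO U=WBYY R=OWBO D=RWYG L=RROB
After move 6 (R'): R=WOOB U=WWYR F=GBYY D=RGYO B=GGWB
After move 7 (F): F=YGYB U=WWBR R=YORB D=OWYO L=RROG
Query: D face = OWYO

Answer: O W Y O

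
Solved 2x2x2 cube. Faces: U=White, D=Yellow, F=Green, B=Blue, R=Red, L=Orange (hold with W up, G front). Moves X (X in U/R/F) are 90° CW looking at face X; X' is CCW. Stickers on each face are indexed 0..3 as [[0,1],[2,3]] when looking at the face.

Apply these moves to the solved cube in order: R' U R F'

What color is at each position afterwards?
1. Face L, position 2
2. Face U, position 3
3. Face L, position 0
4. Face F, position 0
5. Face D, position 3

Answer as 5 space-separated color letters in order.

After move 1 (R'): R=RRRR U=WBWB F=GWGW D=YGYG B=YBYB
After move 2 (U): U=WWBB F=RRGW R=YBRR B=OOYB L=GWOO
After move 3 (R): R=RYRB U=WRBW F=RGGG D=YYYO B=BOWB
After move 4 (F'): F=GGRG U=WRRR R=YYYB D=WOYO L=GWOB
Query 1: L[2] = O
Query 2: U[3] = R
Query 3: L[0] = G
Query 4: F[0] = G
Query 5: D[3] = O

Answer: O R G G O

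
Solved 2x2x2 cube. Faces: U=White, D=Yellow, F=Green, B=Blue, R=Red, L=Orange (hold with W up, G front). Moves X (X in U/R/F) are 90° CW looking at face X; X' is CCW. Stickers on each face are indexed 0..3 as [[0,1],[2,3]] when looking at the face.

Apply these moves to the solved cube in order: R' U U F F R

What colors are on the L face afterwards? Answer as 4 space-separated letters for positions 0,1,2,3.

Answer: R R O O

Derivation:
After move 1 (R'): R=RRRR U=WBWB F=GWGW D=YGYG B=YBYB
After move 2 (U): U=WWBB F=RRGW R=YBRR B=OOYB L=GWOO
After move 3 (U): U=BWBW F=YBGW R=OORR B=GWYB L=RROO
After move 4 (F): F=GYWB U=BWOR R=BOWR D=ROYG L=RYOG
After move 5 (F): F=WGBY U=BWGY R=OORR D=WBYG L=RROO
After move 6 (R): R=RORO U=BGGY F=WBBG D=WYYG B=YWWB
Query: L face = RROO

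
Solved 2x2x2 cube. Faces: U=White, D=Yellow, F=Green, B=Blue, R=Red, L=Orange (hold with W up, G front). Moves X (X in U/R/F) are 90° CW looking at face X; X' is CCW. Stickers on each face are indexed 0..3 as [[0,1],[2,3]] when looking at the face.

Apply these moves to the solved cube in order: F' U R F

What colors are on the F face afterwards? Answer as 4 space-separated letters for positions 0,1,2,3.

Answer: G Y Y O

Derivation:
After move 1 (F'): F=GGGG U=WWRR R=YRYR D=OOYY L=OWOW
After move 2 (U): U=RWRW F=YRGG R=BBYR B=OWBB L=GGOW
After move 3 (R): R=YBRB U=RRRG F=YOGY D=OBYO B=WWWB
After move 4 (F): F=GYYO U=RRWG R=RBGB D=RYYO L=GOOB
Query: F face = GYYO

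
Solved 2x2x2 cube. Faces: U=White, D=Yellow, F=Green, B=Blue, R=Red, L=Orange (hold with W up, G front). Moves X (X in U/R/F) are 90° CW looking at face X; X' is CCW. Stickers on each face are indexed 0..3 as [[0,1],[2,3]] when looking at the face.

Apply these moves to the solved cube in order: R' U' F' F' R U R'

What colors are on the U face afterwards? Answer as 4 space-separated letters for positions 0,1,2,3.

Answer: G B O Y

Derivation:
After move 1 (R'): R=RRRR U=WBWB F=GWGW D=YGYG B=YBYB
After move 2 (U'): U=BBWW F=OOGW R=GWRR B=RRYB L=YBOO
After move 3 (F'): F=OWOG U=BBGR R=GWYR D=BOYG L=YWOW
After move 4 (F'): F=WGOO U=BBGY R=OWBR D=WWYG L=YROG
After move 5 (R): R=BORW U=BGGO F=WWOG D=WYYR B=YRBB
After move 6 (U): U=GBOG F=BOOG R=YRRW B=YRBB L=WWOG
After move 7 (R'): R=RWYR U=GBOY F=BBOG D=WOYG B=RRYB
Query: U face = GBOY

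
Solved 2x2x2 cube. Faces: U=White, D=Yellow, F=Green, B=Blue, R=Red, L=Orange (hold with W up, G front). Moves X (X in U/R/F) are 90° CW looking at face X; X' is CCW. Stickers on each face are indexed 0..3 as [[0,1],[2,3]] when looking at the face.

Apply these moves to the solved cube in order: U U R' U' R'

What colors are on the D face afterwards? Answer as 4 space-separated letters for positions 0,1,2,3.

After move 1 (U): U=WWWW F=RRGG R=BBRR B=OOBB L=GGOO
After move 2 (U): U=WWWW F=BBGG R=OORR B=GGBB L=RROO
After move 3 (R'): R=OROR U=WBWG F=BWGW D=YBYG B=YGYB
After move 4 (U'): U=BGWW F=RRGW R=BWOR B=ORYB L=YGOO
After move 5 (R'): R=WRBO U=BYWO F=RGGW D=YRYW B=GRBB
Query: D face = YRYW

Answer: Y R Y W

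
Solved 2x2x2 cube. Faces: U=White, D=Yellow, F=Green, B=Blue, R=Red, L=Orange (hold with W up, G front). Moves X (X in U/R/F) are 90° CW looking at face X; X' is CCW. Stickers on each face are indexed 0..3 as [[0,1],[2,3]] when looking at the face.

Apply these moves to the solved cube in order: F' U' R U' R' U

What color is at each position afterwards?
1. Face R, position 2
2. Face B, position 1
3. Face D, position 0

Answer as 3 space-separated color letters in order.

After move 1 (F'): F=GGGG U=WWRR R=YRYR D=OOYY L=OWOW
After move 2 (U'): U=WRWR F=OWGG R=GGYR B=YRBB L=BBOW
After move 3 (R): R=YGRG U=WWWG F=OOGY D=OBYY B=RRRB
After move 4 (U'): U=WGWW F=BBGY R=OORG B=YGRB L=RROW
After move 5 (R'): R=OGOR U=WRWY F=BGGW D=OBYY B=YGBB
After move 6 (U): U=WWYR F=OGGW R=YGOR B=RRBB L=BGOW
Query 1: R[2] = O
Query 2: B[1] = R
Query 3: D[0] = O

Answer: O R O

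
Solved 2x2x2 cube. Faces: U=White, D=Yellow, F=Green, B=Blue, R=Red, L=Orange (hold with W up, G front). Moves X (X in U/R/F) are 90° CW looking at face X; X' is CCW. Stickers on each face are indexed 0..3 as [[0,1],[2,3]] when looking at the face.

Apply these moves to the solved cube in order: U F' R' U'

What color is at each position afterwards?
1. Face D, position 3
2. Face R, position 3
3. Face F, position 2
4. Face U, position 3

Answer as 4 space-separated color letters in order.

After move 1 (U): U=WWWW F=RRGG R=BBRR B=OOBB L=GGOO
After move 2 (F'): F=RGRG U=WWBR R=YBYR D=GOYY L=GWOW
After move 3 (R'): R=BRYY U=WBBO F=RWRR D=GGYG B=YOOB
After move 4 (U'): U=BOWB F=GWRR R=RWYY B=BROB L=YOOW
Query 1: D[3] = G
Query 2: R[3] = Y
Query 3: F[2] = R
Query 4: U[3] = B

Answer: G Y R B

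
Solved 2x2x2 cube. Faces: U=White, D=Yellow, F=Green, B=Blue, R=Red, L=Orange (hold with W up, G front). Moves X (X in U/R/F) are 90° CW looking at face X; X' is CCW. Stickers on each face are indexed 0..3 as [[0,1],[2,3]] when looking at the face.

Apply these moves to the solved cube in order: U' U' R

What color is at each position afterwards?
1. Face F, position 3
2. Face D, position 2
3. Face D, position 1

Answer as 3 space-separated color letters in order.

Answer: Y Y B

Derivation:
After move 1 (U'): U=WWWW F=OOGG R=GGRR B=RRBB L=BBOO
After move 2 (U'): U=WWWW F=BBGG R=OORR B=GGBB L=RROO
After move 3 (R): R=RORO U=WBWG F=BYGY D=YBYG B=WGWB
Query 1: F[3] = Y
Query 2: D[2] = Y
Query 3: D[1] = B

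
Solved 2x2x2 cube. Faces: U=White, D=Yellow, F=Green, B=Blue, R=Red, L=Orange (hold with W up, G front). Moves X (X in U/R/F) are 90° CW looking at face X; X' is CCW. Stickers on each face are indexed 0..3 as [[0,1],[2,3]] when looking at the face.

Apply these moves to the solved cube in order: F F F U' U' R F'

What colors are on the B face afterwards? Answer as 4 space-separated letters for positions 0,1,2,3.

After move 1 (F): F=GGGG U=WWOO R=WRWR D=RRYY L=OYOY
After move 2 (F): F=GGGG U=WWYY R=OROR D=WWYY L=OROR
After move 3 (F): F=GGGG U=WWRR R=YRYR D=OOYY L=OWOW
After move 4 (U'): U=WRWR F=OWGG R=GGYR B=YRBB L=BBOW
After move 5 (U'): U=RRWW F=BBGG R=OWYR B=GGBB L=YROW
After move 6 (R): R=YORW U=RBWG F=BOGY D=OBYG B=WGRB
After move 7 (F'): F=OYBG U=RBYR R=BOOW D=RWYG L=YGOW
Query: B face = WGRB

Answer: W G R B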